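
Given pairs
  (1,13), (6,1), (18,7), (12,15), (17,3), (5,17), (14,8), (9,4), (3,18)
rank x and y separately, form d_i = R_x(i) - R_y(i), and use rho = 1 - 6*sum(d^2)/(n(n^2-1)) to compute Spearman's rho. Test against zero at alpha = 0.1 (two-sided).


Step 1: Rank x and y separately (midranks; no ties here).
rank(x): 1->1, 6->4, 18->9, 12->6, 17->8, 5->3, 14->7, 9->5, 3->2
rank(y): 13->6, 1->1, 7->4, 15->7, 3->2, 17->8, 8->5, 4->3, 18->9
Step 2: d_i = R_x(i) - R_y(i); compute d_i^2.
  (1-6)^2=25, (4-1)^2=9, (9-4)^2=25, (6-7)^2=1, (8-2)^2=36, (3-8)^2=25, (7-5)^2=4, (5-3)^2=4, (2-9)^2=49
sum(d^2) = 178.
Step 3: rho = 1 - 6*178 / (9*(9^2 - 1)) = 1 - 1068/720 = -0.483333.
Step 4: Under H0, t = rho * sqrt((n-2)/(1-rho^2)) = -1.4607 ~ t(7).
Step 5: Two-sided p-value from the t-distribution with 7 df = 0.187470.
Step 6: alpha = 0.1. fail to reject H0.

rho = -0.4833, p = 0.187470, fail to reject H0 at alpha = 0.1.


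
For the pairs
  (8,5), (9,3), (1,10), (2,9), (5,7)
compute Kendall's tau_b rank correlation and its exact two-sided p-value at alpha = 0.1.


Step 1: Enumerate the 10 unordered pairs (i,j) with i<j and classify each by sign(x_j-x_i) * sign(y_j-y_i).
  (1,2):dx=+1,dy=-2->D; (1,3):dx=-7,dy=+5->D; (1,4):dx=-6,dy=+4->D; (1,5):dx=-3,dy=+2->D
  (2,3):dx=-8,dy=+7->D; (2,4):dx=-7,dy=+6->D; (2,5):dx=-4,dy=+4->D; (3,4):dx=+1,dy=-1->D
  (3,5):dx=+4,dy=-3->D; (4,5):dx=+3,dy=-2->D
Step 2: C = 0, D = 10, total pairs = 10.
Step 3: tau = (C - D)/(n(n-1)/2) = (0 - 10)/10 = -1.000000.
Step 4: Exact two-sided p-value (enumerate n! = 120 permutations of y under H0): p = 0.016667.
Step 5: alpha = 0.1. reject H0.

tau_b = -1.0000 (C=0, D=10), p = 0.016667, reject H0.


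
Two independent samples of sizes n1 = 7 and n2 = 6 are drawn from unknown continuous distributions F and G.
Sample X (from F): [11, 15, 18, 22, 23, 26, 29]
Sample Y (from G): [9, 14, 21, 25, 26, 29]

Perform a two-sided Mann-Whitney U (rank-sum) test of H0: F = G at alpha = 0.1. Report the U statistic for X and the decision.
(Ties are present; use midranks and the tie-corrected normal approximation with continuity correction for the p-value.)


Step 1: Combine and sort all 13 observations; assign midranks.
sorted (value, group): (9,Y), (11,X), (14,Y), (15,X), (18,X), (21,Y), (22,X), (23,X), (25,Y), (26,X), (26,Y), (29,X), (29,Y)
ranks: 9->1, 11->2, 14->3, 15->4, 18->5, 21->6, 22->7, 23->8, 25->9, 26->10.5, 26->10.5, 29->12.5, 29->12.5
Step 2: Rank sum for X: R1 = 2 + 4 + 5 + 7 + 8 + 10.5 + 12.5 = 49.
Step 3: U_X = R1 - n1(n1+1)/2 = 49 - 7*8/2 = 49 - 28 = 21.
       U_Y = n1*n2 - U_X = 42 - 21 = 21.
Step 4: Ties are present, so use the tie-corrected normal approximation (with continuity correction) for the p-value.
Step 5: p-value = 1.000000; compare to alpha = 0.1. fail to reject H0.

U_X = 21, p = 1.000000, fail to reject H0 at alpha = 0.1.


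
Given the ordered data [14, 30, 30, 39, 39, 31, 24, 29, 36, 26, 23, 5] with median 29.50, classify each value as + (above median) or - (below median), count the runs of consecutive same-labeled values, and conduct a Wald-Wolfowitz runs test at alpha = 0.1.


Step 1: Compute median = 29.50; label A = above, B = below.
Labels in order: BAAAAABBABBB  (n_A = 6, n_B = 6)
Step 2: Count runs R = 5.
Step 3: Under H0 (random ordering), E[R] = 2*n_A*n_B/(n_A+n_B) + 1 = 2*6*6/12 + 1 = 7.0000.
        Var[R] = 2*n_A*n_B*(2*n_A*n_B - n_A - n_B) / ((n_A+n_B)^2 * (n_A+n_B-1)) = 4320/1584 = 2.7273.
        SD[R] = 1.6514.
Step 4: Continuity-corrected z = (R + 0.5 - E[R]) / SD[R] = (5 + 0.5 - 7.0000) / 1.6514 = -0.9083.
Step 5: Two-sided p-value via normal approximation = 2*(1 - Phi(|z|)) = 0.363722.
Step 6: alpha = 0.1. fail to reject H0.

R = 5, z = -0.9083, p = 0.363722, fail to reject H0.


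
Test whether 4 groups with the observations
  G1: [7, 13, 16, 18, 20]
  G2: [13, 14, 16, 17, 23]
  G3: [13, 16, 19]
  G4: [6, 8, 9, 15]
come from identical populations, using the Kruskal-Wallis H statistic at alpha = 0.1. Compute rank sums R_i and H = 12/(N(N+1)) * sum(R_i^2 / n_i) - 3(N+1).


Step 1: Combine all N = 17 observations and assign midranks.
sorted (value, group, rank): (6,G4,1), (7,G1,2), (8,G4,3), (9,G4,4), (13,G1,6), (13,G2,6), (13,G3,6), (14,G2,8), (15,G4,9), (16,G1,11), (16,G2,11), (16,G3,11), (17,G2,13), (18,G1,14), (19,G3,15), (20,G1,16), (23,G2,17)
Step 2: Sum ranks within each group.
R_1 = 49 (n_1 = 5)
R_2 = 55 (n_2 = 5)
R_3 = 32 (n_3 = 3)
R_4 = 17 (n_4 = 4)
Step 3: H = 12/(N(N+1)) * sum(R_i^2/n_i) - 3(N+1)
     = 12/(17*18) * (49^2/5 + 55^2/5 + 32^2/3 + 17^2/4) - 3*18
     = 0.039216 * 1498.78 - 54
     = 4.775817.
Step 4: Ties present; correction factor C = 1 - 48/(17^3 - 17) = 0.990196. Corrected H = 4.775817 / 0.990196 = 4.823102.
Step 5: Under H0, H ~ chi^2(3); p-value = 0.185218.
Step 6: alpha = 0.1. fail to reject H0.

H = 4.8231, df = 3, p = 0.185218, fail to reject H0.


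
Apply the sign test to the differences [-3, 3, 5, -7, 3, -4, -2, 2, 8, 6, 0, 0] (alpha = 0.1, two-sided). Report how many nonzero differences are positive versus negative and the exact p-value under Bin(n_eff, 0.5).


Step 1: Discard zero differences. Original n = 12; n_eff = number of nonzero differences = 10.
Nonzero differences (with sign): -3, +3, +5, -7, +3, -4, -2, +2, +8, +6
Step 2: Count signs: positive = 6, negative = 4.
Step 3: Under H0: P(positive) = 0.5, so the number of positives S ~ Bin(10, 0.5).
Step 4: Two-sided exact p-value = sum of Bin(10,0.5) probabilities at or below the observed probability = 0.753906.
Step 5: alpha = 0.1. fail to reject H0.

n_eff = 10, pos = 6, neg = 4, p = 0.753906, fail to reject H0.


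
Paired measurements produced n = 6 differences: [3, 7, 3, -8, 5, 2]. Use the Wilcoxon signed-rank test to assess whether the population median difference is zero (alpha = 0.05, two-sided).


Step 1: Drop any zero differences (none here) and take |d_i|.
|d| = [3, 7, 3, 8, 5, 2]
Step 2: Midrank |d_i| (ties get averaged ranks).
ranks: |3|->2.5, |7|->5, |3|->2.5, |8|->6, |5|->4, |2|->1
Step 3: Attach original signs; sum ranks with positive sign and with negative sign.
W+ = 2.5 + 5 + 2.5 + 4 + 1 = 15
W- = 6 = 6
(Check: W+ + W- = 21 should equal n(n+1)/2 = 21.)
Step 4: Test statistic W = min(W+, W-) = 6.
Step 5: Ties in |d|, so use the tie-corrected normal approximation.
        E[W] = n(n+1)/4 = 6*7/4 = 10.5.
        Tie groups: |d|=3 (t=2); sum(t^3 - t) = 6.
        Var[W] = n(n+1)(2n+1)/24 - sum(t^3-t)/48 = 546/24 - 6/48 = 22.625.
        z = (W - E[W]) / sqrt(Var[W]) = (6 - 10.5) / 4.7566 = -0.9461.
        Two-sided p = 2*Phi(z) = 0.344118.
Step 6: alpha = 0.05. fail to reject H0.

W+ = 15, W- = 6, W = min = 6, p = 0.344118, fail to reject H0.


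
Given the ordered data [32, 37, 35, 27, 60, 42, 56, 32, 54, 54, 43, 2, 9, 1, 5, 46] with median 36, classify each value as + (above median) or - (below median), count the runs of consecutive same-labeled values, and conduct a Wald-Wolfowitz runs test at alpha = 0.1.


Step 1: Compute median = 36; label A = above, B = below.
Labels in order: BABBAAABAAABBBBA  (n_A = 8, n_B = 8)
Step 2: Count runs R = 8.
Step 3: Under H0 (random ordering), E[R] = 2*n_A*n_B/(n_A+n_B) + 1 = 2*8*8/16 + 1 = 9.0000.
        Var[R] = 2*n_A*n_B*(2*n_A*n_B - n_A - n_B) / ((n_A+n_B)^2 * (n_A+n_B-1)) = 14336/3840 = 3.7333.
        SD[R] = 1.9322.
Step 4: Continuity-corrected z = (R + 0.5 - E[R]) / SD[R] = (8 + 0.5 - 9.0000) / 1.9322 = -0.2588.
Step 5: Two-sided p-value via normal approximation = 2*(1 - Phi(|z|)) = 0.795809.
Step 6: alpha = 0.1. fail to reject H0.

R = 8, z = -0.2588, p = 0.795809, fail to reject H0.


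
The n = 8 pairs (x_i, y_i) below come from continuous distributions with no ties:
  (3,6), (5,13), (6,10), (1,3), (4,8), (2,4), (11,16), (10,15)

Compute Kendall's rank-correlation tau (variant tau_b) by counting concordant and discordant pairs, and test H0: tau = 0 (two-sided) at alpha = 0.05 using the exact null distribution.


Step 1: Enumerate the 28 unordered pairs (i,j) with i<j and classify each by sign(x_j-x_i) * sign(y_j-y_i).
  (1,2):dx=+2,dy=+7->C; (1,3):dx=+3,dy=+4->C; (1,4):dx=-2,dy=-3->C; (1,5):dx=+1,dy=+2->C
  (1,6):dx=-1,dy=-2->C; (1,7):dx=+8,dy=+10->C; (1,8):dx=+7,dy=+9->C; (2,3):dx=+1,dy=-3->D
  (2,4):dx=-4,dy=-10->C; (2,5):dx=-1,dy=-5->C; (2,6):dx=-3,dy=-9->C; (2,7):dx=+6,dy=+3->C
  (2,8):dx=+5,dy=+2->C; (3,4):dx=-5,dy=-7->C; (3,5):dx=-2,dy=-2->C; (3,6):dx=-4,dy=-6->C
  (3,7):dx=+5,dy=+6->C; (3,8):dx=+4,dy=+5->C; (4,5):dx=+3,dy=+5->C; (4,6):dx=+1,dy=+1->C
  (4,7):dx=+10,dy=+13->C; (4,8):dx=+9,dy=+12->C; (5,6):dx=-2,dy=-4->C; (5,7):dx=+7,dy=+8->C
  (5,8):dx=+6,dy=+7->C; (6,7):dx=+9,dy=+12->C; (6,8):dx=+8,dy=+11->C; (7,8):dx=-1,dy=-1->C
Step 2: C = 27, D = 1, total pairs = 28.
Step 3: tau = (C - D)/(n(n-1)/2) = (27 - 1)/28 = 0.928571.
Step 4: Exact two-sided p-value (enumerate n! = 40320 permutations of y under H0): p = 0.000397.
Step 5: alpha = 0.05. reject H0.

tau_b = 0.9286 (C=27, D=1), p = 0.000397, reject H0.


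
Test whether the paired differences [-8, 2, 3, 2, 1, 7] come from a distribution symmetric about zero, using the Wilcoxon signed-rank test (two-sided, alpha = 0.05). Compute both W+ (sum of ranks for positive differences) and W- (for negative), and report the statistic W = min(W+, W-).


Step 1: Drop any zero differences (none here) and take |d_i|.
|d| = [8, 2, 3, 2, 1, 7]
Step 2: Midrank |d_i| (ties get averaged ranks).
ranks: |8|->6, |2|->2.5, |3|->4, |2|->2.5, |1|->1, |7|->5
Step 3: Attach original signs; sum ranks with positive sign and with negative sign.
W+ = 2.5 + 4 + 2.5 + 1 + 5 = 15
W- = 6 = 6
(Check: W+ + W- = 21 should equal n(n+1)/2 = 21.)
Step 4: Test statistic W = min(W+, W-) = 6.
Step 5: Ties in |d|, so use the tie-corrected normal approximation.
        E[W] = n(n+1)/4 = 6*7/4 = 10.5.
        Tie groups: |d|=2 (t=2); sum(t^3 - t) = 6.
        Var[W] = n(n+1)(2n+1)/24 - sum(t^3-t)/48 = 546/24 - 6/48 = 22.625.
        z = (W - E[W]) / sqrt(Var[W]) = (6 - 10.5) / 4.7566 = -0.9461.
        Two-sided p = 2*Phi(z) = 0.344118.
Step 6: alpha = 0.05. fail to reject H0.

W+ = 15, W- = 6, W = min = 6, p = 0.344118, fail to reject H0.


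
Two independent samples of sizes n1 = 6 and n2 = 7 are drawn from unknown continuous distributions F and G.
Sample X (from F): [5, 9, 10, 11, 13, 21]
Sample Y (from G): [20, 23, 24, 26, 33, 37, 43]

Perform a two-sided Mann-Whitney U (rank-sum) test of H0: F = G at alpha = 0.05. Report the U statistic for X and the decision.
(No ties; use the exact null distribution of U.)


Step 1: Combine and sort all 13 observations; assign midranks.
sorted (value, group): (5,X), (9,X), (10,X), (11,X), (13,X), (20,Y), (21,X), (23,Y), (24,Y), (26,Y), (33,Y), (37,Y), (43,Y)
ranks: 5->1, 9->2, 10->3, 11->4, 13->5, 20->6, 21->7, 23->8, 24->9, 26->10, 33->11, 37->12, 43->13
Step 2: Rank sum for X: R1 = 1 + 2 + 3 + 4 + 5 + 7 = 22.
Step 3: U_X = R1 - n1(n1+1)/2 = 22 - 6*7/2 = 22 - 21 = 1.
       U_Y = n1*n2 - U_X = 42 - 1 = 41.
Step 4: No ties, so the exact null distribution of U (based on enumerating the C(13,6) = 1716 equally likely rank assignments) gives the two-sided p-value.
Step 5: p-value = 0.002331; compare to alpha = 0.05. reject H0.

U_X = 1, p = 0.002331, reject H0 at alpha = 0.05.


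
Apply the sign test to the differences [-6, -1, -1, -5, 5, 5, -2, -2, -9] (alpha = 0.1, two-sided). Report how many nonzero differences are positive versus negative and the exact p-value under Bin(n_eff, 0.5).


Step 1: Discard zero differences. Original n = 9; n_eff = number of nonzero differences = 9.
Nonzero differences (with sign): -6, -1, -1, -5, +5, +5, -2, -2, -9
Step 2: Count signs: positive = 2, negative = 7.
Step 3: Under H0: P(positive) = 0.5, so the number of positives S ~ Bin(9, 0.5).
Step 4: Two-sided exact p-value = sum of Bin(9,0.5) probabilities at or below the observed probability = 0.179688.
Step 5: alpha = 0.1. fail to reject H0.

n_eff = 9, pos = 2, neg = 7, p = 0.179688, fail to reject H0.


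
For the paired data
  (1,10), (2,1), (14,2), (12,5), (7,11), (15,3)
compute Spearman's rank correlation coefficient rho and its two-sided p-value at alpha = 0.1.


Step 1: Rank x and y separately (midranks; no ties here).
rank(x): 1->1, 2->2, 14->5, 12->4, 7->3, 15->6
rank(y): 10->5, 1->1, 2->2, 5->4, 11->6, 3->3
Step 2: d_i = R_x(i) - R_y(i); compute d_i^2.
  (1-5)^2=16, (2-1)^2=1, (5-2)^2=9, (4-4)^2=0, (3-6)^2=9, (6-3)^2=9
sum(d^2) = 44.
Step 3: rho = 1 - 6*44 / (6*(6^2 - 1)) = 1 - 264/210 = -0.257143.
Step 4: Under H0, t = rho * sqrt((n-2)/(1-rho^2)) = -0.5322 ~ t(4).
Step 5: Two-sided p-value from the t-distribution with 4 df = 0.622787.
Step 6: alpha = 0.1. fail to reject H0.

rho = -0.2571, p = 0.622787, fail to reject H0 at alpha = 0.1.


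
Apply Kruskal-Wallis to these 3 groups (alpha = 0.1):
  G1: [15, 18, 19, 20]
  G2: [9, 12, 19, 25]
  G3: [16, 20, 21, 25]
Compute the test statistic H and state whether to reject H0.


Step 1: Combine all N = 12 observations and assign midranks.
sorted (value, group, rank): (9,G2,1), (12,G2,2), (15,G1,3), (16,G3,4), (18,G1,5), (19,G1,6.5), (19,G2,6.5), (20,G1,8.5), (20,G3,8.5), (21,G3,10), (25,G2,11.5), (25,G3,11.5)
Step 2: Sum ranks within each group.
R_1 = 23 (n_1 = 4)
R_2 = 21 (n_2 = 4)
R_3 = 34 (n_3 = 4)
Step 3: H = 12/(N(N+1)) * sum(R_i^2/n_i) - 3(N+1)
     = 12/(12*13) * (23^2/4 + 21^2/4 + 34^2/4) - 3*13
     = 0.076923 * 531.5 - 39
     = 1.884615.
Step 4: Ties present; correction factor C = 1 - 18/(12^3 - 12) = 0.989510. Corrected H = 1.884615 / 0.989510 = 1.904594.
Step 5: Under H0, H ~ chi^2(2); p-value = 0.385854.
Step 6: alpha = 0.1. fail to reject H0.

H = 1.9046, df = 2, p = 0.385854, fail to reject H0.


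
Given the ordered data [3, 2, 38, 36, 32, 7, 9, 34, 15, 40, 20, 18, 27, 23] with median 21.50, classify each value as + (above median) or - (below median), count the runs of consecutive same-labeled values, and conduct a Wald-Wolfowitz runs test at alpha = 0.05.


Step 1: Compute median = 21.50; label A = above, B = below.
Labels in order: BBAAABBABABBAA  (n_A = 7, n_B = 7)
Step 2: Count runs R = 8.
Step 3: Under H0 (random ordering), E[R] = 2*n_A*n_B/(n_A+n_B) + 1 = 2*7*7/14 + 1 = 8.0000.
        Var[R] = 2*n_A*n_B*(2*n_A*n_B - n_A - n_B) / ((n_A+n_B)^2 * (n_A+n_B-1)) = 8232/2548 = 3.2308.
        SD[R] = 1.7974.
Step 4: R = E[R], so z = 0 with no continuity correction.
Step 5: Two-sided p-value via normal approximation = 2*(1 - Phi(|z|)) = 1.000000.
Step 6: alpha = 0.05. fail to reject H0.

R = 8, z = 0.0000, p = 1.000000, fail to reject H0.


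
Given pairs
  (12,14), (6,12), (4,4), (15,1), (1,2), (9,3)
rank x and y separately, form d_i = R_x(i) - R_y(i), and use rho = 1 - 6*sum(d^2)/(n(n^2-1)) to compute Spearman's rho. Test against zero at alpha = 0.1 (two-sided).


Step 1: Rank x and y separately (midranks; no ties here).
rank(x): 12->5, 6->3, 4->2, 15->6, 1->1, 9->4
rank(y): 14->6, 12->5, 4->4, 1->1, 2->2, 3->3
Step 2: d_i = R_x(i) - R_y(i); compute d_i^2.
  (5-6)^2=1, (3-5)^2=4, (2-4)^2=4, (6-1)^2=25, (1-2)^2=1, (4-3)^2=1
sum(d^2) = 36.
Step 3: rho = 1 - 6*36 / (6*(6^2 - 1)) = 1 - 216/210 = -0.028571.
Step 4: Under H0, t = rho * sqrt((n-2)/(1-rho^2)) = -0.0572 ~ t(4).
Step 5: Two-sided p-value from the t-distribution with 4 df = 0.957155.
Step 6: alpha = 0.1. fail to reject H0.

rho = -0.0286, p = 0.957155, fail to reject H0 at alpha = 0.1.


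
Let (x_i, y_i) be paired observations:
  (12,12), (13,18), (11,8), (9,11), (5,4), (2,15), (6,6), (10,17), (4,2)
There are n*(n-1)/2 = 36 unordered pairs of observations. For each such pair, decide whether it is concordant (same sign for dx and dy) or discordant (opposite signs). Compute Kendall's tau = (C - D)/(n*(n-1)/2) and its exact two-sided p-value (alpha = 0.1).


Step 1: Enumerate the 36 unordered pairs (i,j) with i<j and classify each by sign(x_j-x_i) * sign(y_j-y_i).
  (1,2):dx=+1,dy=+6->C; (1,3):dx=-1,dy=-4->C; (1,4):dx=-3,dy=-1->C; (1,5):dx=-7,dy=-8->C
  (1,6):dx=-10,dy=+3->D; (1,7):dx=-6,dy=-6->C; (1,8):dx=-2,dy=+5->D; (1,9):dx=-8,dy=-10->C
  (2,3):dx=-2,dy=-10->C; (2,4):dx=-4,dy=-7->C; (2,5):dx=-8,dy=-14->C; (2,6):dx=-11,dy=-3->C
  (2,7):dx=-7,dy=-12->C; (2,8):dx=-3,dy=-1->C; (2,9):dx=-9,dy=-16->C; (3,4):dx=-2,dy=+3->D
  (3,5):dx=-6,dy=-4->C; (3,6):dx=-9,dy=+7->D; (3,7):dx=-5,dy=-2->C; (3,8):dx=-1,dy=+9->D
  (3,9):dx=-7,dy=-6->C; (4,5):dx=-4,dy=-7->C; (4,6):dx=-7,dy=+4->D; (4,7):dx=-3,dy=-5->C
  (4,8):dx=+1,dy=+6->C; (4,9):dx=-5,dy=-9->C; (5,6):dx=-3,dy=+11->D; (5,7):dx=+1,dy=+2->C
  (5,8):dx=+5,dy=+13->C; (5,9):dx=-1,dy=-2->C; (6,7):dx=+4,dy=-9->D; (6,8):dx=+8,dy=+2->C
  (6,9):dx=+2,dy=-13->D; (7,8):dx=+4,dy=+11->C; (7,9):dx=-2,dy=-4->C; (8,9):dx=-6,dy=-15->C
Step 2: C = 27, D = 9, total pairs = 36.
Step 3: tau = (C - D)/(n(n-1)/2) = (27 - 9)/36 = 0.500000.
Step 4: Exact two-sided p-value (enumerate n! = 362880 permutations of y under H0): p = 0.075176.
Step 5: alpha = 0.1. reject H0.

tau_b = 0.5000 (C=27, D=9), p = 0.075176, reject H0.


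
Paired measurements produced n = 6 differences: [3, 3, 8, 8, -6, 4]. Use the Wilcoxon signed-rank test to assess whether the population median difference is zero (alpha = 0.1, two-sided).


Step 1: Drop any zero differences (none here) and take |d_i|.
|d| = [3, 3, 8, 8, 6, 4]
Step 2: Midrank |d_i| (ties get averaged ranks).
ranks: |3|->1.5, |3|->1.5, |8|->5.5, |8|->5.5, |6|->4, |4|->3
Step 3: Attach original signs; sum ranks with positive sign and with negative sign.
W+ = 1.5 + 1.5 + 5.5 + 5.5 + 3 = 17
W- = 4 = 4
(Check: W+ + W- = 21 should equal n(n+1)/2 = 21.)
Step 4: Test statistic W = min(W+, W-) = 4.
Step 5: Ties in |d|, so use the tie-corrected normal approximation.
        E[W] = n(n+1)/4 = 6*7/4 = 10.5.
        Tie groups: |d|=3 (t=2), |d|=8 (t=2); sum(t^3 - t) = 12.
        Var[W] = n(n+1)(2n+1)/24 - sum(t^3-t)/48 = 546/24 - 12/48 = 22.5.
        z = (W - E[W]) / sqrt(Var[W]) = (4 - 10.5) / 4.7434 = -1.3703.
        Two-sided p = 2*Phi(z) = 0.170587.
Step 6: alpha = 0.1. fail to reject H0.

W+ = 17, W- = 4, W = min = 4, p = 0.170587, fail to reject H0.


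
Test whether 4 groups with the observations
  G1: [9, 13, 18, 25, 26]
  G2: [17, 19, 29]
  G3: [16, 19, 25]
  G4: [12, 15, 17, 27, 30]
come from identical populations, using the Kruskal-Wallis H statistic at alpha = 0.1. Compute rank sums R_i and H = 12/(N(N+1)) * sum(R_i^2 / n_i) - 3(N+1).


Step 1: Combine all N = 16 observations and assign midranks.
sorted (value, group, rank): (9,G1,1), (12,G4,2), (13,G1,3), (15,G4,4), (16,G3,5), (17,G2,6.5), (17,G4,6.5), (18,G1,8), (19,G2,9.5), (19,G3,9.5), (25,G1,11.5), (25,G3,11.5), (26,G1,13), (27,G4,14), (29,G2,15), (30,G4,16)
Step 2: Sum ranks within each group.
R_1 = 36.5 (n_1 = 5)
R_2 = 31 (n_2 = 3)
R_3 = 26 (n_3 = 3)
R_4 = 42.5 (n_4 = 5)
Step 3: H = 12/(N(N+1)) * sum(R_i^2/n_i) - 3(N+1)
     = 12/(16*17) * (36.5^2/5 + 31^2/3 + 26^2/3 + 42.5^2/5) - 3*17
     = 0.044118 * 1173.37 - 51
     = 0.766176.
Step 4: Ties present; correction factor C = 1 - 18/(16^3 - 16) = 0.995588. Corrected H = 0.766176 / 0.995588 = 0.769572.
Step 5: Under H0, H ~ chi^2(3); p-value = 0.856730.
Step 6: alpha = 0.1. fail to reject H0.

H = 0.7696, df = 3, p = 0.856730, fail to reject H0.


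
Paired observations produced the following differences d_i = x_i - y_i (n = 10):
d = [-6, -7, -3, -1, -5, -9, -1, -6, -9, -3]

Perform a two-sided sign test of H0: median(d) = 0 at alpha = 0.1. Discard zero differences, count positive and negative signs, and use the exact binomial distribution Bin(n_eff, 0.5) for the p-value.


Step 1: Discard zero differences. Original n = 10; n_eff = number of nonzero differences = 10.
Nonzero differences (with sign): -6, -7, -3, -1, -5, -9, -1, -6, -9, -3
Step 2: Count signs: positive = 0, negative = 10.
Step 3: Under H0: P(positive) = 0.5, so the number of positives S ~ Bin(10, 0.5).
Step 4: Two-sided exact p-value = sum of Bin(10,0.5) probabilities at or below the observed probability = 0.001953.
Step 5: alpha = 0.1. reject H0.

n_eff = 10, pos = 0, neg = 10, p = 0.001953, reject H0.


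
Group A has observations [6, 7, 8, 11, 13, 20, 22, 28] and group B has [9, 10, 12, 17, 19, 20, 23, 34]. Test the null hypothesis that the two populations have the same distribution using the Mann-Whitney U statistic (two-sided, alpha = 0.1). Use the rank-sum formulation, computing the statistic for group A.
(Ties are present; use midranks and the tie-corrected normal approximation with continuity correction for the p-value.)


Step 1: Combine and sort all 16 observations; assign midranks.
sorted (value, group): (6,X), (7,X), (8,X), (9,Y), (10,Y), (11,X), (12,Y), (13,X), (17,Y), (19,Y), (20,X), (20,Y), (22,X), (23,Y), (28,X), (34,Y)
ranks: 6->1, 7->2, 8->3, 9->4, 10->5, 11->6, 12->7, 13->8, 17->9, 19->10, 20->11.5, 20->11.5, 22->13, 23->14, 28->15, 34->16
Step 2: Rank sum for X: R1 = 1 + 2 + 3 + 6 + 8 + 11.5 + 13 + 15 = 59.5.
Step 3: U_X = R1 - n1(n1+1)/2 = 59.5 - 8*9/2 = 59.5 - 36 = 23.5.
       U_Y = n1*n2 - U_X = 64 - 23.5 = 40.5.
Step 4: Ties are present, so use the tie-corrected normal approximation (with continuity correction) for the p-value.
Step 5: p-value = 0.400468; compare to alpha = 0.1. fail to reject H0.

U_X = 23.5, p = 0.400468, fail to reject H0 at alpha = 0.1.


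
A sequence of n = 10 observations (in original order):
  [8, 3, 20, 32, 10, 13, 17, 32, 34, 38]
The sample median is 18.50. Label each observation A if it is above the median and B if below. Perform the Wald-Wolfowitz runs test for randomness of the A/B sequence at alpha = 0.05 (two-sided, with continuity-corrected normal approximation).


Step 1: Compute median = 18.50; label A = above, B = below.
Labels in order: BBAABBBAAA  (n_A = 5, n_B = 5)
Step 2: Count runs R = 4.
Step 3: Under H0 (random ordering), E[R] = 2*n_A*n_B/(n_A+n_B) + 1 = 2*5*5/10 + 1 = 6.0000.
        Var[R] = 2*n_A*n_B*(2*n_A*n_B - n_A - n_B) / ((n_A+n_B)^2 * (n_A+n_B-1)) = 2000/900 = 2.2222.
        SD[R] = 1.4907.
Step 4: Continuity-corrected z = (R + 0.5 - E[R]) / SD[R] = (4 + 0.5 - 6.0000) / 1.4907 = -1.0062.
Step 5: Two-sided p-value via normal approximation = 2*(1 - Phi(|z|)) = 0.314305.
Step 6: alpha = 0.05. fail to reject H0.

R = 4, z = -1.0062, p = 0.314305, fail to reject H0.


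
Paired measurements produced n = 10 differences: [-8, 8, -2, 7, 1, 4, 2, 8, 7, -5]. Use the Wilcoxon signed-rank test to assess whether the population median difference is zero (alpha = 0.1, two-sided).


Step 1: Drop any zero differences (none here) and take |d_i|.
|d| = [8, 8, 2, 7, 1, 4, 2, 8, 7, 5]
Step 2: Midrank |d_i| (ties get averaged ranks).
ranks: |8|->9, |8|->9, |2|->2.5, |7|->6.5, |1|->1, |4|->4, |2|->2.5, |8|->9, |7|->6.5, |5|->5
Step 3: Attach original signs; sum ranks with positive sign and with negative sign.
W+ = 9 + 6.5 + 1 + 4 + 2.5 + 9 + 6.5 = 38.5
W- = 9 + 2.5 + 5 = 16.5
(Check: W+ + W- = 55 should equal n(n+1)/2 = 55.)
Step 4: Test statistic W = min(W+, W-) = 16.5.
Step 5: Ties in |d|, so use the tie-corrected normal approximation.
        E[W] = n(n+1)/4 = 10*11/4 = 27.5.
        Tie groups: |d|=2 (t=2), |d|=7 (t=2), |d|=8 (t=3); sum(t^3 - t) = 36.
        Var[W] = n(n+1)(2n+1)/24 - sum(t^3-t)/48 = 2310/24 - 36/48 = 95.5.
        z = (W - E[W]) / sqrt(Var[W]) = (16.5 - 27.5) / 9.7724 = -1.1256.
        Two-sided p = 2*Phi(z) = 0.260327.
Step 6: alpha = 0.1. fail to reject H0.

W+ = 38.5, W- = 16.5, W = min = 16.5, p = 0.260327, fail to reject H0.


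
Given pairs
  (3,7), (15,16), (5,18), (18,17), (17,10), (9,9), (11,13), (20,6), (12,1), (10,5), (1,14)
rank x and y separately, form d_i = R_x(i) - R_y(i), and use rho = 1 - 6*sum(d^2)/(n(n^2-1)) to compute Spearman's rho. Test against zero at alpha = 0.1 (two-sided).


Step 1: Rank x and y separately (midranks; no ties here).
rank(x): 3->2, 15->8, 5->3, 18->10, 17->9, 9->4, 11->6, 20->11, 12->7, 10->5, 1->1
rank(y): 7->4, 16->9, 18->11, 17->10, 10->6, 9->5, 13->7, 6->3, 1->1, 5->2, 14->8
Step 2: d_i = R_x(i) - R_y(i); compute d_i^2.
  (2-4)^2=4, (8-9)^2=1, (3-11)^2=64, (10-10)^2=0, (9-6)^2=9, (4-5)^2=1, (6-7)^2=1, (11-3)^2=64, (7-1)^2=36, (5-2)^2=9, (1-8)^2=49
sum(d^2) = 238.
Step 3: rho = 1 - 6*238 / (11*(11^2 - 1)) = 1 - 1428/1320 = -0.081818.
Step 4: Under H0, t = rho * sqrt((n-2)/(1-rho^2)) = -0.2463 ~ t(9).
Step 5: Two-sided p-value from the t-distribution with 9 df = 0.810990.
Step 6: alpha = 0.1. fail to reject H0.

rho = -0.0818, p = 0.810990, fail to reject H0 at alpha = 0.1.


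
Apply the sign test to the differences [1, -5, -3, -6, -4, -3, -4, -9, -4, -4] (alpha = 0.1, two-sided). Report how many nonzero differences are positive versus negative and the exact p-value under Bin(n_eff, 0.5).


Step 1: Discard zero differences. Original n = 10; n_eff = number of nonzero differences = 10.
Nonzero differences (with sign): +1, -5, -3, -6, -4, -3, -4, -9, -4, -4
Step 2: Count signs: positive = 1, negative = 9.
Step 3: Under H0: P(positive) = 0.5, so the number of positives S ~ Bin(10, 0.5).
Step 4: Two-sided exact p-value = sum of Bin(10,0.5) probabilities at or below the observed probability = 0.021484.
Step 5: alpha = 0.1. reject H0.

n_eff = 10, pos = 1, neg = 9, p = 0.021484, reject H0.


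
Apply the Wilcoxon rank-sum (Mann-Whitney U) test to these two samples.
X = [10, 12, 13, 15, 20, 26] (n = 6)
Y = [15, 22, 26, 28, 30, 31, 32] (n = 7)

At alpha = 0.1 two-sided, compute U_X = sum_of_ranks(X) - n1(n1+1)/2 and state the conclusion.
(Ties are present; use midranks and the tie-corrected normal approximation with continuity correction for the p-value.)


Step 1: Combine and sort all 13 observations; assign midranks.
sorted (value, group): (10,X), (12,X), (13,X), (15,X), (15,Y), (20,X), (22,Y), (26,X), (26,Y), (28,Y), (30,Y), (31,Y), (32,Y)
ranks: 10->1, 12->2, 13->3, 15->4.5, 15->4.5, 20->6, 22->7, 26->8.5, 26->8.5, 28->10, 30->11, 31->12, 32->13
Step 2: Rank sum for X: R1 = 1 + 2 + 3 + 4.5 + 6 + 8.5 = 25.
Step 3: U_X = R1 - n1(n1+1)/2 = 25 - 6*7/2 = 25 - 21 = 4.
       U_Y = n1*n2 - U_X = 42 - 4 = 38.
Step 4: Ties are present, so use the tie-corrected normal approximation (with continuity correction) for the p-value.
Step 5: p-value = 0.018096; compare to alpha = 0.1. reject H0.

U_X = 4, p = 0.018096, reject H0 at alpha = 0.1.


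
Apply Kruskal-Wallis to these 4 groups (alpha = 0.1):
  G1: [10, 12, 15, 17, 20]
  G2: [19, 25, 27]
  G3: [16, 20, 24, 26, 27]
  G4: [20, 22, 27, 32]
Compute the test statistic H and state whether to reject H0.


Step 1: Combine all N = 17 observations and assign midranks.
sorted (value, group, rank): (10,G1,1), (12,G1,2), (15,G1,3), (16,G3,4), (17,G1,5), (19,G2,6), (20,G1,8), (20,G3,8), (20,G4,8), (22,G4,10), (24,G3,11), (25,G2,12), (26,G3,13), (27,G2,15), (27,G3,15), (27,G4,15), (32,G4,17)
Step 2: Sum ranks within each group.
R_1 = 19 (n_1 = 5)
R_2 = 33 (n_2 = 3)
R_3 = 51 (n_3 = 5)
R_4 = 50 (n_4 = 4)
Step 3: H = 12/(N(N+1)) * sum(R_i^2/n_i) - 3(N+1)
     = 12/(17*18) * (19^2/5 + 33^2/3 + 51^2/5 + 50^2/4) - 3*18
     = 0.039216 * 1580.4 - 54
     = 7.976471.
Step 4: Ties present; correction factor C = 1 - 48/(17^3 - 17) = 0.990196. Corrected H = 7.976471 / 0.990196 = 8.055446.
Step 5: Under H0, H ~ chi^2(3); p-value = 0.044880.
Step 6: alpha = 0.1. reject H0.

H = 8.0554, df = 3, p = 0.044880, reject H0.


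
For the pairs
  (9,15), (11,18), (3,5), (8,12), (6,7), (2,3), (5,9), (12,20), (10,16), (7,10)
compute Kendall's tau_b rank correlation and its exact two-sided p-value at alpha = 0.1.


Step 1: Enumerate the 45 unordered pairs (i,j) with i<j and classify each by sign(x_j-x_i) * sign(y_j-y_i).
  (1,2):dx=+2,dy=+3->C; (1,3):dx=-6,dy=-10->C; (1,4):dx=-1,dy=-3->C; (1,5):dx=-3,dy=-8->C
  (1,6):dx=-7,dy=-12->C; (1,7):dx=-4,dy=-6->C; (1,8):dx=+3,dy=+5->C; (1,9):dx=+1,dy=+1->C
  (1,10):dx=-2,dy=-5->C; (2,3):dx=-8,dy=-13->C; (2,4):dx=-3,dy=-6->C; (2,5):dx=-5,dy=-11->C
  (2,6):dx=-9,dy=-15->C; (2,7):dx=-6,dy=-9->C; (2,8):dx=+1,dy=+2->C; (2,9):dx=-1,dy=-2->C
  (2,10):dx=-4,dy=-8->C; (3,4):dx=+5,dy=+7->C; (3,5):dx=+3,dy=+2->C; (3,6):dx=-1,dy=-2->C
  (3,7):dx=+2,dy=+4->C; (3,8):dx=+9,dy=+15->C; (3,9):dx=+7,dy=+11->C; (3,10):dx=+4,dy=+5->C
  (4,5):dx=-2,dy=-5->C; (4,6):dx=-6,dy=-9->C; (4,7):dx=-3,dy=-3->C; (4,8):dx=+4,dy=+8->C
  (4,9):dx=+2,dy=+4->C; (4,10):dx=-1,dy=-2->C; (5,6):dx=-4,dy=-4->C; (5,7):dx=-1,dy=+2->D
  (5,8):dx=+6,dy=+13->C; (5,9):dx=+4,dy=+9->C; (5,10):dx=+1,dy=+3->C; (6,7):dx=+3,dy=+6->C
  (6,8):dx=+10,dy=+17->C; (6,9):dx=+8,dy=+13->C; (6,10):dx=+5,dy=+7->C; (7,8):dx=+7,dy=+11->C
  (7,9):dx=+5,dy=+7->C; (7,10):dx=+2,dy=+1->C; (8,9):dx=-2,dy=-4->C; (8,10):dx=-5,dy=-10->C
  (9,10):dx=-3,dy=-6->C
Step 2: C = 44, D = 1, total pairs = 45.
Step 3: tau = (C - D)/(n(n-1)/2) = (44 - 1)/45 = 0.955556.
Step 4: Exact two-sided p-value (enumerate n! = 3628800 permutations of y under H0): p = 0.000006.
Step 5: alpha = 0.1. reject H0.

tau_b = 0.9556 (C=44, D=1), p = 0.000006, reject H0.


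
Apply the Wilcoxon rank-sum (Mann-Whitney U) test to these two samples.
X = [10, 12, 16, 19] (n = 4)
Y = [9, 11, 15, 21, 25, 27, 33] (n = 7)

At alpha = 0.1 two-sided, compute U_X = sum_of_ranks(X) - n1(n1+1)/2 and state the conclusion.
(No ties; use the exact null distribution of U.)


Step 1: Combine and sort all 11 observations; assign midranks.
sorted (value, group): (9,Y), (10,X), (11,Y), (12,X), (15,Y), (16,X), (19,X), (21,Y), (25,Y), (27,Y), (33,Y)
ranks: 9->1, 10->2, 11->3, 12->4, 15->5, 16->6, 19->7, 21->8, 25->9, 27->10, 33->11
Step 2: Rank sum for X: R1 = 2 + 4 + 6 + 7 = 19.
Step 3: U_X = R1 - n1(n1+1)/2 = 19 - 4*5/2 = 19 - 10 = 9.
       U_Y = n1*n2 - U_X = 28 - 9 = 19.
Step 4: No ties, so the exact null distribution of U (based on enumerating the C(11,4) = 330 equally likely rank assignments) gives the two-sided p-value.
Step 5: p-value = 0.412121; compare to alpha = 0.1. fail to reject H0.

U_X = 9, p = 0.412121, fail to reject H0 at alpha = 0.1.


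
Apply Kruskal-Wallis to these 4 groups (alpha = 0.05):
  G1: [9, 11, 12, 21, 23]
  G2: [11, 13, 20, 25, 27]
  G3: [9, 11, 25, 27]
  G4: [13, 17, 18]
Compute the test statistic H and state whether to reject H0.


Step 1: Combine all N = 17 observations and assign midranks.
sorted (value, group, rank): (9,G1,1.5), (9,G3,1.5), (11,G1,4), (11,G2,4), (11,G3,4), (12,G1,6), (13,G2,7.5), (13,G4,7.5), (17,G4,9), (18,G4,10), (20,G2,11), (21,G1,12), (23,G1,13), (25,G2,14.5), (25,G3,14.5), (27,G2,16.5), (27,G3,16.5)
Step 2: Sum ranks within each group.
R_1 = 36.5 (n_1 = 5)
R_2 = 53.5 (n_2 = 5)
R_3 = 36.5 (n_3 = 4)
R_4 = 26.5 (n_4 = 3)
Step 3: H = 12/(N(N+1)) * sum(R_i^2/n_i) - 3(N+1)
     = 12/(17*18) * (36.5^2/5 + 53.5^2/5 + 36.5^2/4 + 26.5^2/3) - 3*18
     = 0.039216 * 1406.05 - 54
     = 1.139052.
Step 4: Ties present; correction factor C = 1 - 48/(17^3 - 17) = 0.990196. Corrected H = 1.139052 / 0.990196 = 1.150330.
Step 5: Under H0, H ~ chi^2(3); p-value = 0.764940.
Step 6: alpha = 0.05. fail to reject H0.

H = 1.1503, df = 3, p = 0.764940, fail to reject H0.


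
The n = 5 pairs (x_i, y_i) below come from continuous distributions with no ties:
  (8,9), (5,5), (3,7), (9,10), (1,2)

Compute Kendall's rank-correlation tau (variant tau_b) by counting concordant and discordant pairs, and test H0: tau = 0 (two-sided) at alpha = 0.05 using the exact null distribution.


Step 1: Enumerate the 10 unordered pairs (i,j) with i<j and classify each by sign(x_j-x_i) * sign(y_j-y_i).
  (1,2):dx=-3,dy=-4->C; (1,3):dx=-5,dy=-2->C; (1,4):dx=+1,dy=+1->C; (1,5):dx=-7,dy=-7->C
  (2,3):dx=-2,dy=+2->D; (2,4):dx=+4,dy=+5->C; (2,5):dx=-4,dy=-3->C; (3,4):dx=+6,dy=+3->C
  (3,5):dx=-2,dy=-5->C; (4,5):dx=-8,dy=-8->C
Step 2: C = 9, D = 1, total pairs = 10.
Step 3: tau = (C - D)/(n(n-1)/2) = (9 - 1)/10 = 0.800000.
Step 4: Exact two-sided p-value (enumerate n! = 120 permutations of y under H0): p = 0.083333.
Step 5: alpha = 0.05. fail to reject H0.

tau_b = 0.8000 (C=9, D=1), p = 0.083333, fail to reject H0.


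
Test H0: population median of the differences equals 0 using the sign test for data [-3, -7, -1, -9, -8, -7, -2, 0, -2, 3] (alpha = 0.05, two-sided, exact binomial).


Step 1: Discard zero differences. Original n = 10; n_eff = number of nonzero differences = 9.
Nonzero differences (with sign): -3, -7, -1, -9, -8, -7, -2, -2, +3
Step 2: Count signs: positive = 1, negative = 8.
Step 3: Under H0: P(positive) = 0.5, so the number of positives S ~ Bin(9, 0.5).
Step 4: Two-sided exact p-value = sum of Bin(9,0.5) probabilities at or below the observed probability = 0.039062.
Step 5: alpha = 0.05. reject H0.

n_eff = 9, pos = 1, neg = 8, p = 0.039062, reject H0.


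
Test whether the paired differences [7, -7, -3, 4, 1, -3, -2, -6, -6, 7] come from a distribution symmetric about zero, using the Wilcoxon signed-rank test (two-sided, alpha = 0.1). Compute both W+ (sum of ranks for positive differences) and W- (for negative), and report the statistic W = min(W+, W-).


Step 1: Drop any zero differences (none here) and take |d_i|.
|d| = [7, 7, 3, 4, 1, 3, 2, 6, 6, 7]
Step 2: Midrank |d_i| (ties get averaged ranks).
ranks: |7|->9, |7|->9, |3|->3.5, |4|->5, |1|->1, |3|->3.5, |2|->2, |6|->6.5, |6|->6.5, |7|->9
Step 3: Attach original signs; sum ranks with positive sign and with negative sign.
W+ = 9 + 5 + 1 + 9 = 24
W- = 9 + 3.5 + 3.5 + 2 + 6.5 + 6.5 = 31
(Check: W+ + W- = 55 should equal n(n+1)/2 = 55.)
Step 4: Test statistic W = min(W+, W-) = 24.
Step 5: Ties in |d|, so use the tie-corrected normal approximation.
        E[W] = n(n+1)/4 = 10*11/4 = 27.5.
        Tie groups: |d|=3 (t=2), |d|=6 (t=2), |d|=7 (t=3); sum(t^3 - t) = 36.
        Var[W] = n(n+1)(2n+1)/24 - sum(t^3-t)/48 = 2310/24 - 36/48 = 95.5.
        z = (W - E[W]) / sqrt(Var[W]) = (24 - 27.5) / 9.7724 = -0.3582.
        Two-sided p = 2*Phi(z) = 0.720230.
Step 6: alpha = 0.1. fail to reject H0.

W+ = 24, W- = 31, W = min = 24, p = 0.720230, fail to reject H0.


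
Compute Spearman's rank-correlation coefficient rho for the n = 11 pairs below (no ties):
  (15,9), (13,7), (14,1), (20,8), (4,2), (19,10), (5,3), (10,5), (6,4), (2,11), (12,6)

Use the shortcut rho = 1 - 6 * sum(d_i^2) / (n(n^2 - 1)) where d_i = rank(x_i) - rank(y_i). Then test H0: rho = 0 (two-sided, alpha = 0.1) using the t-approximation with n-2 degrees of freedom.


Step 1: Rank x and y separately (midranks; no ties here).
rank(x): 15->9, 13->7, 14->8, 20->11, 4->2, 19->10, 5->3, 10->5, 6->4, 2->1, 12->6
rank(y): 9->9, 7->7, 1->1, 8->8, 2->2, 10->10, 3->3, 5->5, 4->4, 11->11, 6->6
Step 2: d_i = R_x(i) - R_y(i); compute d_i^2.
  (9-9)^2=0, (7-7)^2=0, (8-1)^2=49, (11-8)^2=9, (2-2)^2=0, (10-10)^2=0, (3-3)^2=0, (5-5)^2=0, (4-4)^2=0, (1-11)^2=100, (6-6)^2=0
sum(d^2) = 158.
Step 3: rho = 1 - 6*158 / (11*(11^2 - 1)) = 1 - 948/1320 = 0.281818.
Step 4: Under H0, t = rho * sqrt((n-2)/(1-rho^2)) = 0.8812 ~ t(9).
Step 5: Two-sided p-value from the t-distribution with 9 df = 0.401145.
Step 6: alpha = 0.1. fail to reject H0.

rho = 0.2818, p = 0.401145, fail to reject H0 at alpha = 0.1.


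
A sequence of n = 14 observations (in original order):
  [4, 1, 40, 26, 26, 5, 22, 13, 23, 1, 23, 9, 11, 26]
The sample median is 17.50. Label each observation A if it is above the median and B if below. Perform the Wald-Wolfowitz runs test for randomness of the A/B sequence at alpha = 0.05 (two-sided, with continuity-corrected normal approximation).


Step 1: Compute median = 17.50; label A = above, B = below.
Labels in order: BBAAABABABABBA  (n_A = 7, n_B = 7)
Step 2: Count runs R = 10.
Step 3: Under H0 (random ordering), E[R] = 2*n_A*n_B/(n_A+n_B) + 1 = 2*7*7/14 + 1 = 8.0000.
        Var[R] = 2*n_A*n_B*(2*n_A*n_B - n_A - n_B) / ((n_A+n_B)^2 * (n_A+n_B-1)) = 8232/2548 = 3.2308.
        SD[R] = 1.7974.
Step 4: Continuity-corrected z = (R - 0.5 - E[R]) / SD[R] = (10 - 0.5 - 8.0000) / 1.7974 = 0.8345.
Step 5: Two-sided p-value via normal approximation = 2*(1 - Phi(|z|)) = 0.403986.
Step 6: alpha = 0.05. fail to reject H0.

R = 10, z = 0.8345, p = 0.403986, fail to reject H0.


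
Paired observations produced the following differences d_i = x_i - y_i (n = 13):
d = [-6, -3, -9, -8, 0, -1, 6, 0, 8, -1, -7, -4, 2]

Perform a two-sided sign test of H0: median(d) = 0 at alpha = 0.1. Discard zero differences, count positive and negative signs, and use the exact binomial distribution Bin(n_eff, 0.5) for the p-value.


Step 1: Discard zero differences. Original n = 13; n_eff = number of nonzero differences = 11.
Nonzero differences (with sign): -6, -3, -9, -8, -1, +6, +8, -1, -7, -4, +2
Step 2: Count signs: positive = 3, negative = 8.
Step 3: Under H0: P(positive) = 0.5, so the number of positives S ~ Bin(11, 0.5).
Step 4: Two-sided exact p-value = sum of Bin(11,0.5) probabilities at or below the observed probability = 0.226562.
Step 5: alpha = 0.1. fail to reject H0.

n_eff = 11, pos = 3, neg = 8, p = 0.226562, fail to reject H0.


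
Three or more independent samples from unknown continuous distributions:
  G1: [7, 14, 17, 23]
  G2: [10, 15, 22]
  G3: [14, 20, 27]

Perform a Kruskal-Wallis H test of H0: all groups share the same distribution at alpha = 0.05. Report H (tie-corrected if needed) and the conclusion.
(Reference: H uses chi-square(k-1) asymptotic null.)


Step 1: Combine all N = 10 observations and assign midranks.
sorted (value, group, rank): (7,G1,1), (10,G2,2), (14,G1,3.5), (14,G3,3.5), (15,G2,5), (17,G1,6), (20,G3,7), (22,G2,8), (23,G1,9), (27,G3,10)
Step 2: Sum ranks within each group.
R_1 = 19.5 (n_1 = 4)
R_2 = 15 (n_2 = 3)
R_3 = 20.5 (n_3 = 3)
Step 3: H = 12/(N(N+1)) * sum(R_i^2/n_i) - 3(N+1)
     = 12/(10*11) * (19.5^2/4 + 15^2/3 + 20.5^2/3) - 3*11
     = 0.109091 * 310.146 - 33
     = 0.834091.
Step 4: Ties present; correction factor C = 1 - 6/(10^3 - 10) = 0.993939. Corrected H = 0.834091 / 0.993939 = 0.839177.
Step 5: Under H0, H ~ chi^2(2); p-value = 0.657317.
Step 6: alpha = 0.05. fail to reject H0.

H = 0.8392, df = 2, p = 0.657317, fail to reject H0.


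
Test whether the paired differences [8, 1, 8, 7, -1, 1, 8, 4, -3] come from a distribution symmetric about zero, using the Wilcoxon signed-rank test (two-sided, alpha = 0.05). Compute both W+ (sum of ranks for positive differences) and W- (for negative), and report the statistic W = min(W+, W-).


Step 1: Drop any zero differences (none here) and take |d_i|.
|d| = [8, 1, 8, 7, 1, 1, 8, 4, 3]
Step 2: Midrank |d_i| (ties get averaged ranks).
ranks: |8|->8, |1|->2, |8|->8, |7|->6, |1|->2, |1|->2, |8|->8, |4|->5, |3|->4
Step 3: Attach original signs; sum ranks with positive sign and with negative sign.
W+ = 8 + 2 + 8 + 6 + 2 + 8 + 5 = 39
W- = 2 + 4 = 6
(Check: W+ + W- = 45 should equal n(n+1)/2 = 45.)
Step 4: Test statistic W = min(W+, W-) = 6.
Step 5: Ties in |d|, so use the tie-corrected normal approximation.
        E[W] = n(n+1)/4 = 9*10/4 = 22.5.
        Tie groups: |d|=1 (t=3), |d|=8 (t=3); sum(t^3 - t) = 48.
        Var[W] = n(n+1)(2n+1)/24 - sum(t^3-t)/48 = 1710/24 - 48/48 = 70.25.
        z = (W - E[W]) / sqrt(Var[W]) = (6 - 22.5) / 8.3815 = -1.9686.
        Two-sided p = 2*Phi(z) = 0.048997.
Step 6: alpha = 0.05. reject H0.

W+ = 39, W- = 6, W = min = 6, p = 0.048997, reject H0.


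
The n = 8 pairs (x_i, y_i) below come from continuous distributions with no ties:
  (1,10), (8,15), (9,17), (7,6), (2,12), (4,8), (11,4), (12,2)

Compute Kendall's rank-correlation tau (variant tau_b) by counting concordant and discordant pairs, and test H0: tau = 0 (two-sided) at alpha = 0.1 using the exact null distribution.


Step 1: Enumerate the 28 unordered pairs (i,j) with i<j and classify each by sign(x_j-x_i) * sign(y_j-y_i).
  (1,2):dx=+7,dy=+5->C; (1,3):dx=+8,dy=+7->C; (1,4):dx=+6,dy=-4->D; (1,5):dx=+1,dy=+2->C
  (1,6):dx=+3,dy=-2->D; (1,7):dx=+10,dy=-6->D; (1,8):dx=+11,dy=-8->D; (2,3):dx=+1,dy=+2->C
  (2,4):dx=-1,dy=-9->C; (2,5):dx=-6,dy=-3->C; (2,6):dx=-4,dy=-7->C; (2,7):dx=+3,dy=-11->D
  (2,8):dx=+4,dy=-13->D; (3,4):dx=-2,dy=-11->C; (3,5):dx=-7,dy=-5->C; (3,6):dx=-5,dy=-9->C
  (3,7):dx=+2,dy=-13->D; (3,8):dx=+3,dy=-15->D; (4,5):dx=-5,dy=+6->D; (4,6):dx=-3,dy=+2->D
  (4,7):dx=+4,dy=-2->D; (4,8):dx=+5,dy=-4->D; (5,6):dx=+2,dy=-4->D; (5,7):dx=+9,dy=-8->D
  (5,8):dx=+10,dy=-10->D; (6,7):dx=+7,dy=-4->D; (6,8):dx=+8,dy=-6->D; (7,8):dx=+1,dy=-2->D
Step 2: C = 10, D = 18, total pairs = 28.
Step 3: tau = (C - D)/(n(n-1)/2) = (10 - 18)/28 = -0.285714.
Step 4: Exact two-sided p-value (enumerate n! = 40320 permutations of y under H0): p = 0.398760.
Step 5: alpha = 0.1. fail to reject H0.

tau_b = -0.2857 (C=10, D=18), p = 0.398760, fail to reject H0.


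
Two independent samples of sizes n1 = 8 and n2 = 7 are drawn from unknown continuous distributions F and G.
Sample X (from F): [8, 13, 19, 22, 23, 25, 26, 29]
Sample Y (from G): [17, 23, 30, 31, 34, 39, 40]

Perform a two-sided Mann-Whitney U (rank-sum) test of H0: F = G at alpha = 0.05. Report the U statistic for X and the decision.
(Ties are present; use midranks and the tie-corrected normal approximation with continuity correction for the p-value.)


Step 1: Combine and sort all 15 observations; assign midranks.
sorted (value, group): (8,X), (13,X), (17,Y), (19,X), (22,X), (23,X), (23,Y), (25,X), (26,X), (29,X), (30,Y), (31,Y), (34,Y), (39,Y), (40,Y)
ranks: 8->1, 13->2, 17->3, 19->4, 22->5, 23->6.5, 23->6.5, 25->8, 26->9, 29->10, 30->11, 31->12, 34->13, 39->14, 40->15
Step 2: Rank sum for X: R1 = 1 + 2 + 4 + 5 + 6.5 + 8 + 9 + 10 = 45.5.
Step 3: U_X = R1 - n1(n1+1)/2 = 45.5 - 8*9/2 = 45.5 - 36 = 9.5.
       U_Y = n1*n2 - U_X = 56 - 9.5 = 46.5.
Step 4: Ties are present, so use the tie-corrected normal approximation (with continuity correction) for the p-value.
Step 5: p-value = 0.037073; compare to alpha = 0.05. reject H0.

U_X = 9.5, p = 0.037073, reject H0 at alpha = 0.05.
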